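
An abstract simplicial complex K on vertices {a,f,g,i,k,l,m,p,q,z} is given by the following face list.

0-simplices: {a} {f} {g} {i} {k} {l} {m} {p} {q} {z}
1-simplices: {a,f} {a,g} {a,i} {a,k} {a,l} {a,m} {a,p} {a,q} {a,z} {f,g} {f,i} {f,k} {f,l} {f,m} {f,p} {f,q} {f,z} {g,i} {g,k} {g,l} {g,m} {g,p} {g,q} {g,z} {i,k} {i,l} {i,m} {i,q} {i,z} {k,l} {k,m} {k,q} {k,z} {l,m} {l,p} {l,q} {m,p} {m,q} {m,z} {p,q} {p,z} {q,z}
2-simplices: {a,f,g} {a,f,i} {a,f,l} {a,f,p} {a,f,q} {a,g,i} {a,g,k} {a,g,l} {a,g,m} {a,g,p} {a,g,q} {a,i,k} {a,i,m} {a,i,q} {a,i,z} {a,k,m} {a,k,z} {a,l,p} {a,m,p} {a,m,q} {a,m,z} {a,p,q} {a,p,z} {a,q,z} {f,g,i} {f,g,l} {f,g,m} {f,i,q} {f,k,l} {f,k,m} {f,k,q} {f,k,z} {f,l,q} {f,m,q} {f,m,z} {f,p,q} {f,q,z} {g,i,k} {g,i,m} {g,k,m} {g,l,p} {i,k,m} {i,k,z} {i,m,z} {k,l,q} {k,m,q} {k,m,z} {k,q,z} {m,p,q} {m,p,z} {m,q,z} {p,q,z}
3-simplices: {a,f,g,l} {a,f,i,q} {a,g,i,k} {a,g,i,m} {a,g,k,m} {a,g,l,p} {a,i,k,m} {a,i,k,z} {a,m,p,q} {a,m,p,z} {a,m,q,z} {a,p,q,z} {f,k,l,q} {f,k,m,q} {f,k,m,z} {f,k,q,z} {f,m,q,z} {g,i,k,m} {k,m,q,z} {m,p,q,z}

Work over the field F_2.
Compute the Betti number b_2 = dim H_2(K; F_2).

n_0=10 n_1=42 n_2=52 n_3=20  [Z2]
∂1: piv[af,ag,ai,ak,al,am,ap,aq,az] rk=9  ker:fg,fi,fk,fl,fm,fp,fq,fz,gi,gk,gl,gm,gp,gq,gz,ik,il,im,iq,iz,kl,km,kq,kz,lm,lp,lq,mp,mq,mz,pq,pz,qz
∂2: piv[afg,afi,afl,afp,afq,agi,agk,agl,agm,agp,agq,aik,aim,aiq,aiz,akm,akz,alp,amp,amq,amz,apq,apz,aqz,fgm,fkl,fkm,fkq,fkz,flq] rk=30  ker:fgi,fgl,fiq,fmq,fmz,fpq,fqz,gik,gim,gkm,glp,ikm,ikz,imz,klq,kmq,kmz,kqz,mpq,mpz,mqz,pqz
∂3: piv[afgl,afiq,agik,agim,agkm,aglp,aikm,aikz,ampq,ampz,amqz,apqz,fklq,fkmq,fkmz,fkqz,fmqz] rk=17  ker:gikm,kmqz,mpqz
b_2=(52−30)−17=5

b_2=5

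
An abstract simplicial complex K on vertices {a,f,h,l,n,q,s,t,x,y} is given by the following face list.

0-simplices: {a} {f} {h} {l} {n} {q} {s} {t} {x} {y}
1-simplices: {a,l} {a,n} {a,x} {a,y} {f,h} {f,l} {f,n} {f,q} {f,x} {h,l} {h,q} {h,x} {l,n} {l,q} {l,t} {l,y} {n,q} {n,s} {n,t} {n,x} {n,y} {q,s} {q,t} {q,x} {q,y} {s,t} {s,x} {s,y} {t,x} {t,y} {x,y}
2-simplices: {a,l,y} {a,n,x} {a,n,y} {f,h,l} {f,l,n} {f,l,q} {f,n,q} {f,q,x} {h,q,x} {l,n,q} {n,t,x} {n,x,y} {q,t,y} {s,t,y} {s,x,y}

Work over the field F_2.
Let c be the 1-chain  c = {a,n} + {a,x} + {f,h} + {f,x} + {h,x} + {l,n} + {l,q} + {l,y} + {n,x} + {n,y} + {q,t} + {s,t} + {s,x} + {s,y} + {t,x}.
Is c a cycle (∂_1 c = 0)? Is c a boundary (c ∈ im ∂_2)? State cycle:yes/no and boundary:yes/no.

n_0=10 n_1=31 n_2=15  [Z2]
∂1: piv[al,an,ax,ay,fh,fl,fq,lt,ns] rk=9  ker:fn,fx,hl,hq,hx,ln,lq,ly,nq,nt,nx,ny,qs,qt,qx,qy,st,sx,sy,tx,ty,xy
∂2: piv[aly,anx,any,fhl,fln,flq,fnq,fqx,hqx,ntx,nxy,qty,sty,sxy] rk=14  ker:lnq
∂1c = {l} + {s} + {t} + {y}

cycle:no boundary:no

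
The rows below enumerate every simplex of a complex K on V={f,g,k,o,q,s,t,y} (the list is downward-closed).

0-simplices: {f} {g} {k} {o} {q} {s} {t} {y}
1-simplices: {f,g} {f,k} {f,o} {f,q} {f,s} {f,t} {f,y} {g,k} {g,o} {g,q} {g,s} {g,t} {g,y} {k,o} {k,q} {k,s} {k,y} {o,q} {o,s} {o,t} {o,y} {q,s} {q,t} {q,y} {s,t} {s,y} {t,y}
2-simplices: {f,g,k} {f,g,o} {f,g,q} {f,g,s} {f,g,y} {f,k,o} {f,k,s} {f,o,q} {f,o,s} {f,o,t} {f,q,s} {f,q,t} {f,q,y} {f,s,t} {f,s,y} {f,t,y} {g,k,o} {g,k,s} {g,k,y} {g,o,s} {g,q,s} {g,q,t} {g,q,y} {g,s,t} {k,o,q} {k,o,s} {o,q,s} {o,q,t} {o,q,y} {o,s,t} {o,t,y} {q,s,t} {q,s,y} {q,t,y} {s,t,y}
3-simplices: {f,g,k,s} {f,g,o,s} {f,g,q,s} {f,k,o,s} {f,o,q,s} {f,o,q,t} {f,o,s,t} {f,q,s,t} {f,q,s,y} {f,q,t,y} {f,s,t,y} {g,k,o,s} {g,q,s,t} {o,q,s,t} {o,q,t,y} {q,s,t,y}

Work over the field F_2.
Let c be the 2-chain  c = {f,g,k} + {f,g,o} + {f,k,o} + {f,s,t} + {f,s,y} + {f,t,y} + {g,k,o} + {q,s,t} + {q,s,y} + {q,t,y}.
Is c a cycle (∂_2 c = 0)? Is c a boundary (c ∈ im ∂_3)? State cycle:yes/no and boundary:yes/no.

n_0=8 n_1=27 n_2=35 n_3=16  [Z2]
∂1: piv[fg,fk,fo,fq,fs,ft,fy] rk=7  ker:gk,go,gq,gs,gt,gy,ko,kq,ks,ky,oq,os,ot,oy,qs,qt,qy,st,sy,ty
∂2: piv[fgk,fgo,fgq,fgs,fgy,fko,fks,foq,fos,fot,fqs,fqt,fqy,fst,fsy,fty,gky,gqt,koq,oqy] rk=20  ker:gko,gks,gos,gqs,gqy,gst,kos,oqs,oqt,ost,oty,qst,qsy,qty,sty
∂3: piv[fgks,fgos,fgqs,fkos,foqs,foqt,fost,fqst,fqsy,fqty,fsty,gkos,gqst,oqty] rk=14  ker:oqst,qsty
∂2c = 0
c vs im∂3: reduces to 0 ⇒ boundary

cycle:yes boundary:yes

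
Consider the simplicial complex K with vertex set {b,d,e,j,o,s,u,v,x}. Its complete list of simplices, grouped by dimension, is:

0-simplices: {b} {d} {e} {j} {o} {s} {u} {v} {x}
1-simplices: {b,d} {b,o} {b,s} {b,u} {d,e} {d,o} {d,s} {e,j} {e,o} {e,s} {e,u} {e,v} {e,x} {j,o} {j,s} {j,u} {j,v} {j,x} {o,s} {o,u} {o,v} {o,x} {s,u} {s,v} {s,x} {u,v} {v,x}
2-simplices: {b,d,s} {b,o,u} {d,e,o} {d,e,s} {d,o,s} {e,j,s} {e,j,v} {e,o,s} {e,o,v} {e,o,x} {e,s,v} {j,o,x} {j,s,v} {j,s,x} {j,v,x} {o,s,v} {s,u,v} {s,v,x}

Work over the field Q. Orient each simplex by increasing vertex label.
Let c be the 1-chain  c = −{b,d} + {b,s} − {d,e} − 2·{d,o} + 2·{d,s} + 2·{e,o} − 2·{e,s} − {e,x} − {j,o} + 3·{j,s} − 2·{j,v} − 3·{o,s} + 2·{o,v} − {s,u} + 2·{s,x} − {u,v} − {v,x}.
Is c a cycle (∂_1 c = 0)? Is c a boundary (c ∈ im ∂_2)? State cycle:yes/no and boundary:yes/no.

n_0=9 n_1=27 n_2=18  [Q]
∂1: piv[bd,bo,bs,bu,de,ej,ev,ex] rk=8  ker:do,ds,eo,es,eu,jo,js,ju,jv,jx,os,ou,ov,ox,su,sv,sx,uv,vx
∂2: piv[bds,bou,deo,des,dos,ejs,ejv,eov,eox,esv,jox,jsx,jvx,suv] rk=14  ker:eos,jsv,osv,svx
∂1c = 0
c vs im∂2: reduces to 0 ⇒ boundary

cycle:yes boundary:yes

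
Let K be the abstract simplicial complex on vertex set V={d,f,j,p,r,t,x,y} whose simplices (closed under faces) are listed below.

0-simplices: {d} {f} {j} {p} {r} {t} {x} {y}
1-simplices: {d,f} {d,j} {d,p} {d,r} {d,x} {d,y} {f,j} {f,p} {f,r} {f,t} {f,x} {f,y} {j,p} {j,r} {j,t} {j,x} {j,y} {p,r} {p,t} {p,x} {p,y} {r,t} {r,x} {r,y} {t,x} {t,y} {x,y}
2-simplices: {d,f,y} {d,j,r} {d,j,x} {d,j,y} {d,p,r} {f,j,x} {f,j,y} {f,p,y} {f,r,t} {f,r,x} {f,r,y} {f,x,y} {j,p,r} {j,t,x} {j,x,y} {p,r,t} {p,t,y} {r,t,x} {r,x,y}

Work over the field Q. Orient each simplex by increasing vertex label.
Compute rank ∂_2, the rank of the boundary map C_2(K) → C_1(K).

rank∂_2=17

n_0=8 n_1=27 n_2=19  [Q]
∂1: piv[df,dj,dp,dr,dx,dy,ft] rk=7  ker:fj,fp,fr,fx,fy,jp,jr,jt,jx,jy,pr,pt,px,py,rt,rx,ry,tx,ty,xy
∂2: piv[dfy,djr,djx,djy,dpr,fjx,fjy,fpy,frt,frx,fry,fxy,jpr,jtx,prt,pty,rtx] rk=17  ker:jxy,rxy
rk∂_2=17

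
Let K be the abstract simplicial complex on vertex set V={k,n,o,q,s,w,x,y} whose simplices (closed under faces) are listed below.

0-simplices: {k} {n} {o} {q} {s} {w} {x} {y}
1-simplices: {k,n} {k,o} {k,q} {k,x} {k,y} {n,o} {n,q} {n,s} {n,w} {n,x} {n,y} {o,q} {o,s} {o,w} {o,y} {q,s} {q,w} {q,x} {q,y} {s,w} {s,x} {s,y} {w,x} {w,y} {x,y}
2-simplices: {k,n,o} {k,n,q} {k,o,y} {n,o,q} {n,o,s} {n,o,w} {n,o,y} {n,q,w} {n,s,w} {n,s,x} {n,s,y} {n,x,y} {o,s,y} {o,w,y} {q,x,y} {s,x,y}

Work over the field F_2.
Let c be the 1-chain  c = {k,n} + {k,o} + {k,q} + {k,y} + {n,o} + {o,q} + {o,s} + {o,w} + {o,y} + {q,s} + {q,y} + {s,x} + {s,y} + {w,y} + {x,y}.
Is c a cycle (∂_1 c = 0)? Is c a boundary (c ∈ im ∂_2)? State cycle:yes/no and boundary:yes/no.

n_0=8 n_1=25 n_2=16  [Z2]
∂1: piv[kn,ko,kq,kx,ky,ns,nw] rk=7  ker:no,nq,nx,ny,oq,os,ow,oy,qs,qw,qx,qy,sw,sx,sy,wx,wy,xy
∂2: piv[kno,knq,koy,noq,nos,now,noy,nqw,nsw,nsx,nsy,nxy,owy,qxy] rk=14  ker:osy,sxy
∂1c = 0
c vs im∂2: residual ≠ 0 ⇒ not boundary

cycle:yes boundary:no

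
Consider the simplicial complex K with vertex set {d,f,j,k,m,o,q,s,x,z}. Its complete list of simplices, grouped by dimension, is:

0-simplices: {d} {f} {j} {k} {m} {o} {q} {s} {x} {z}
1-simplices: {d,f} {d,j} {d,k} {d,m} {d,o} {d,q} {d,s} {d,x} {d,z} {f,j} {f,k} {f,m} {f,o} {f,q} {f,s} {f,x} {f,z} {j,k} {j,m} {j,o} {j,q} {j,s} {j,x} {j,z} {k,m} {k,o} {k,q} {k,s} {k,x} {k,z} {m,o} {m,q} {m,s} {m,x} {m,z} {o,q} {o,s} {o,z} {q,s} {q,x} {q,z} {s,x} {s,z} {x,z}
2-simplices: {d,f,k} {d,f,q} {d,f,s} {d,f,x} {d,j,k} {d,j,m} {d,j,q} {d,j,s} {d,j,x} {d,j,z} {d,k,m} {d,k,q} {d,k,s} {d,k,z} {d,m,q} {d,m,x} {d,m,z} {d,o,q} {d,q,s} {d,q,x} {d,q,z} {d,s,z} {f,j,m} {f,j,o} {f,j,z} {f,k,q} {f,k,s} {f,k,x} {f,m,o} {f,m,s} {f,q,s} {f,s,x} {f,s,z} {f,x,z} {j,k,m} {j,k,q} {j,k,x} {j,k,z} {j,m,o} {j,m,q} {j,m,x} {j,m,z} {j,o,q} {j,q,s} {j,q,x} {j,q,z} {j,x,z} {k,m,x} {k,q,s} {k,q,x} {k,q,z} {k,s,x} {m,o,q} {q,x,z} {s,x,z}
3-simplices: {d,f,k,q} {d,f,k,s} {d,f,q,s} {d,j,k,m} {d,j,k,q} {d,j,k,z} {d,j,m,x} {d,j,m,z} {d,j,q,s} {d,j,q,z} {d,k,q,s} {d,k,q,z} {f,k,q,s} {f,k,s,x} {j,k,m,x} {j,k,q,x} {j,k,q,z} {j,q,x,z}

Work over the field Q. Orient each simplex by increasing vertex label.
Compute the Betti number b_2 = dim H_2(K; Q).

b_2=7

n_0=10 n_1=44 n_2=55 n_3=18  [Q]
∂1: piv[df,dj,dk,dm,do,dq,ds,dx,dz] rk=9  ker:fj,fk,fm,fo,fq,fs,fx,fz,jk,jm,jo,jq,js,jx,jz,km,ko,kq,ks,kx,kz,mo,mq,ms,mx,mz,oq,os,oz,qs,qx,qz,sx,sz,xz
∂2: piv[dfk,dfq,dfs,dfx,djk,djm,djq,djs,djx,djz,dkm,dkq,dks,dkz,dmq,dmx,dmz,doq,dqs,dqx,dqz,dsz,fjm,fjo,fjz,fkx,fmo,fms,fsx,fsz,fxz,joq] rk=32  ker:fkq,fks,fqs,jkm,jkq,jkx,jkz,jmo,jmq,jmx,jmz,jqs,jqx,jqz,jxz,kmx,kqs,kqx,kqz,ksx,moq,qxz,sxz
∂3: piv[dfkq,dfks,dfqs,djkm,djkq,djkz,djmx,djmz,djqs,djqz,dkqs,dkqz,fksx,jkmx,jkqx,jqxz] rk=16  ker:fkqs,jkqz
b_2=(55−32)−16=7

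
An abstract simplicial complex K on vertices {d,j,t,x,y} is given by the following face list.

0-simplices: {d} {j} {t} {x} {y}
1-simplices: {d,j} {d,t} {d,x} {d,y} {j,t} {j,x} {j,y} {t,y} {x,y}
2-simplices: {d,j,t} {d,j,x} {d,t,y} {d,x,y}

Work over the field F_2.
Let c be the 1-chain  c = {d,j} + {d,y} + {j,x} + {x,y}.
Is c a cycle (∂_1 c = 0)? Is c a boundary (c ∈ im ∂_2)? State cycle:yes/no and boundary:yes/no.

cycle:yes boundary:yes

n_0=5 n_1=9 n_2=4  [Z2]
∂1: piv[dj,dt,dx,dy] rk=4  ker:jt,jx,jy,ty,xy
∂2: piv[djt,djx,dty,dxy] rk=4
∂1c = 0
c vs im∂2: reduces to 0 ⇒ boundary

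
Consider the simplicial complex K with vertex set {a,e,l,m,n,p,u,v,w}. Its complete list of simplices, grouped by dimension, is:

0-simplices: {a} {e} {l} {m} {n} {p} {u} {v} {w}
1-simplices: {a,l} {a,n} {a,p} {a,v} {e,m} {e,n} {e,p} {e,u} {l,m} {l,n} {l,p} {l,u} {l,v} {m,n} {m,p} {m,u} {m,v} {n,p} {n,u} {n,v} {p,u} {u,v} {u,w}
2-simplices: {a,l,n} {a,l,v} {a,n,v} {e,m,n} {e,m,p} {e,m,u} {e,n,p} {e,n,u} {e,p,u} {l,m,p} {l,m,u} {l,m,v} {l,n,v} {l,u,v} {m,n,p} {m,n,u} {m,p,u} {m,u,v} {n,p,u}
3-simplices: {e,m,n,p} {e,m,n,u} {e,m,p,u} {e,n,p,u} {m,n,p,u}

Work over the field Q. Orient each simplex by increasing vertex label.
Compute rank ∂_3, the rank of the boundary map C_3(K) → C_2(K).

rank∂_3=4

n_0=9 n_1=23 n_2=19 n_3=5  [Q]
∂1: piv[al,an,ap,av,em,en,eu,uw] rk=8  ker:ep,lm,ln,lp,lu,lv,mn,mp,mu,mv,np,nu,nv,pu,uv
∂2: piv[aln,alv,anv,emn,emp,emu,enp,enu,epu,lmp,lmu,lmv,luv] rk=13  ker:lnv,mnp,mnu,mpu,muv,npu
∂3: piv[emnp,emnu,empu,enpu] rk=4  ker:mnpu
rk∂_3=4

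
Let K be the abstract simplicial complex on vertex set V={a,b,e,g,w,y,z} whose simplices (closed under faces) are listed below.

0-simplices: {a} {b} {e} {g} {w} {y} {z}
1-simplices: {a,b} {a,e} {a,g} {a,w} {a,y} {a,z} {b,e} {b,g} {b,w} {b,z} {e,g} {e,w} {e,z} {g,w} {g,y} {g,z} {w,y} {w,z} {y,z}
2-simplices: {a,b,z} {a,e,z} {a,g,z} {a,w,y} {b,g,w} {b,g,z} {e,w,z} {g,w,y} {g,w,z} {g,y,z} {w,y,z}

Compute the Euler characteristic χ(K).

χ(K)=-1

n_0=7 n_1=19 n_2=11
χ=+7−19+11=-1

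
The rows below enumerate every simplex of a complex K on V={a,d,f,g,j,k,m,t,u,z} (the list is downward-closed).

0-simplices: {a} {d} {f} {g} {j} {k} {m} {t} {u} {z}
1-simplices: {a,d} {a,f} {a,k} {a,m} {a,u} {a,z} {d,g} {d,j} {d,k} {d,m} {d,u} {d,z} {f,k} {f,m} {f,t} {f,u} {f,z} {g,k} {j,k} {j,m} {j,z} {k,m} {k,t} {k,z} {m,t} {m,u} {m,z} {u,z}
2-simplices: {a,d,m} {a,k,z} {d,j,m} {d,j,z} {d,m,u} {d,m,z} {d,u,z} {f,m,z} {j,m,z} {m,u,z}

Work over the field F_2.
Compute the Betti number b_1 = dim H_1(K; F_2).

n_0=10 n_1=28 n_2=10  [Z2]
∂1: piv[ad,af,ak,am,au,az,dg,dj,ft] rk=9  ker:dk,dm,du,dz,fk,fm,fu,fz,gk,jk,jm,jz,km,kt,kz,mt,mu,mz,uz
∂2: piv[adm,akz,djm,djz,dmu,dmz,duz,fmz] rk=8  ker:jmz,muz
b_1=(28−9)−8=11

b_1=11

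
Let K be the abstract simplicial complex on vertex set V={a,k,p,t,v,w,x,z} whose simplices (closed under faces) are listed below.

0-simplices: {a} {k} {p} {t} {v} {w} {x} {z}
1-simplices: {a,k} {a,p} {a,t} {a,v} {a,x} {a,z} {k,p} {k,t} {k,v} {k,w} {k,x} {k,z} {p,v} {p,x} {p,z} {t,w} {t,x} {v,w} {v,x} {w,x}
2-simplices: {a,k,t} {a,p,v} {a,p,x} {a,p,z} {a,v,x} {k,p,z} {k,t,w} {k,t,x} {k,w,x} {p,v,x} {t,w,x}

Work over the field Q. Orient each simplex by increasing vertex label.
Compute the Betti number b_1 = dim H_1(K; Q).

b_1=4

n_0=8 n_1=20 n_2=11  [Q]
∂1: piv[ak,ap,at,av,ax,az,kw] rk=7  ker:kp,kt,kv,kx,kz,pv,px,pz,tw,tx,vw,vx,wx
∂2: piv[akt,apv,apx,apz,avx,kpz,ktw,ktx,kwx] rk=9  ker:pvx,twx
b_1=(20−7)−9=4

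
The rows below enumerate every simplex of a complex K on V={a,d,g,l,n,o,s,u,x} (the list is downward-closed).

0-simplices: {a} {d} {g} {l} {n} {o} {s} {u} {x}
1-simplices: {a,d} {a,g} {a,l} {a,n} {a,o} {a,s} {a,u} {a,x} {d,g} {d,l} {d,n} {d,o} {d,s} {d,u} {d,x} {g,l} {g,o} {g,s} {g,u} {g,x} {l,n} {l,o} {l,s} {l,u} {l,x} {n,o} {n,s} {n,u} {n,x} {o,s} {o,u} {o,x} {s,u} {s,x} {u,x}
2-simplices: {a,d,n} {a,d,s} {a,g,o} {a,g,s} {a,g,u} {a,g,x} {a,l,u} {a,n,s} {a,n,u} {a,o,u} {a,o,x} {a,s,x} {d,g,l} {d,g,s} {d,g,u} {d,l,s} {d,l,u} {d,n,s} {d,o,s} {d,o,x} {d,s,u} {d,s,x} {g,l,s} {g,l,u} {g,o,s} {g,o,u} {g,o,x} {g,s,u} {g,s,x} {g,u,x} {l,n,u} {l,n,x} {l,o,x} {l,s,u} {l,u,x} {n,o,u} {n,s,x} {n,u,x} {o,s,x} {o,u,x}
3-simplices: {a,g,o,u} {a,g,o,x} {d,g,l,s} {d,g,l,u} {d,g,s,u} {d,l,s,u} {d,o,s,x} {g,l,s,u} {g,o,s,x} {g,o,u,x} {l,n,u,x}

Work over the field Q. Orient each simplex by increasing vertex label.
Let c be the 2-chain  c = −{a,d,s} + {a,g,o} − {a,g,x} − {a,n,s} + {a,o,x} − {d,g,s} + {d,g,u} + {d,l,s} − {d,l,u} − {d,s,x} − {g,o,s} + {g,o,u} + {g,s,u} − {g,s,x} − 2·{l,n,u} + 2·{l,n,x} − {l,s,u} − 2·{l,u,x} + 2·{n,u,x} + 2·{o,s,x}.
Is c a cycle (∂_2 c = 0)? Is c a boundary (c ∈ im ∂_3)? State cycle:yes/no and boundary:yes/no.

cycle:no boundary:no

n_0=9 n_1=35 n_2=40 n_3=11  [Q]
∂1: piv[ad,ag,al,an,ao,as,au,ax] rk=8  ker:dg,dl,dn,do,ds,du,dx,gl,go,gs,gu,gx,ln,lo,ls,lu,lx,no,ns,nu,nx,os,ou,ox,su,sx,ux
∂2: piv[adn,ads,ago,ags,agu,agx,alu,ans,anu,aou,aox,asx,dgl,dgs,dgu,dls,dlu,dos,dox,dsu,dsx,gux,lnu,lnx,lox,lux,nou] rk=27  ker:dns,gls,glu,gos,gou,gox,gsu,gsx,lsu,nsx,nux,osx,oux
∂3: piv[agou,agox,dgls,dglu,dgsu,dlsu,dosx,gosx,goux,lnux] rk=10  ker:glsu
∂2c = −{a,d} − {a,n} + 2·{a,s} − 2·{d,s} + {d,x} + {g,o} − {g,u} − {n,s} + {o,s} + {o,u} − {o,x}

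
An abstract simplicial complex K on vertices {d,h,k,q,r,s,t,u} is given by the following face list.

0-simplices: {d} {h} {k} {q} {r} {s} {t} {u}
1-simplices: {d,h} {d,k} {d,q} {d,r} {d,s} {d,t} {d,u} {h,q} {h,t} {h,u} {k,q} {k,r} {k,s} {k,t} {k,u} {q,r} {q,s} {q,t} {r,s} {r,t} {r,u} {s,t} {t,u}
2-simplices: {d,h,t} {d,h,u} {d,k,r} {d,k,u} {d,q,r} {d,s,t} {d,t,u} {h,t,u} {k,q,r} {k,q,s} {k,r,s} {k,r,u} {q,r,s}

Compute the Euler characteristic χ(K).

χ(K)=-2

n_0=8 n_1=23 n_2=13
χ=+8−23+13=-2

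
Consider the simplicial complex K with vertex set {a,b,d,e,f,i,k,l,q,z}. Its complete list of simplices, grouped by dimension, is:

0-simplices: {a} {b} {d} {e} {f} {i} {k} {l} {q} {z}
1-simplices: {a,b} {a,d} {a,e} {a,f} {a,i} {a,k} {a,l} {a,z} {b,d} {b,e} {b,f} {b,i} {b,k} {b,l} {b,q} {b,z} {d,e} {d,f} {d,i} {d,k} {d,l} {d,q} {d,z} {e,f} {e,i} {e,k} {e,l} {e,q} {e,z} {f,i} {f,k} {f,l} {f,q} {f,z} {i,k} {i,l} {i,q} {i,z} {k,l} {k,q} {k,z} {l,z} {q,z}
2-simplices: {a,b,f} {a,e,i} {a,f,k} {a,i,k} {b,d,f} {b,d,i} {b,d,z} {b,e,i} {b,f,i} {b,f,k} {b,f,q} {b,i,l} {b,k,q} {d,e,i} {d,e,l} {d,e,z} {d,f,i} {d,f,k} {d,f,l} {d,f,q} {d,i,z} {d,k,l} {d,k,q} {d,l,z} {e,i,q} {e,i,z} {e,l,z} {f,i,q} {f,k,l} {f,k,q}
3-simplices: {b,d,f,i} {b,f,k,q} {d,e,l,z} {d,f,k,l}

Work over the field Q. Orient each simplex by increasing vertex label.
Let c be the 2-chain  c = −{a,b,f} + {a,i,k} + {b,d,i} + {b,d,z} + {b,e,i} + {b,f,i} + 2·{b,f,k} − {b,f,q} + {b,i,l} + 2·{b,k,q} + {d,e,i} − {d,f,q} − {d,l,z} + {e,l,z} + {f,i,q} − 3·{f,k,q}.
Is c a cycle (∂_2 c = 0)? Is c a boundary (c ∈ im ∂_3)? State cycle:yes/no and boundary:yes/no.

n_0=10 n_1=43 n_2=30 n_3=4  [Q]
∂1: piv[ab,ad,ae,af,ai,ak,al,az,bq] rk=9  ker:bd,be,bf,bi,bk,bl,bz,de,df,di,dk,dl,dq,dz,ef,ei,ek,el,eq,ez,fi,fk,fl,fq,fz,ik,il,iq,iz,kl,kq,kz,lz,qz
∂2: piv[abf,aei,afk,aik,bdf,bdi,bdz,bei,bfi,bfk,bfq,bil,bkq,dei,del,dez,dfk,dfl,dfq,diz,dkl,dlz,eiq,fiq] rk=24  ker:dfi,dkq,eiz,elz,fkl,fkq
∂3: piv[bdfi,bfkq,delz,dfkl] rk=4
∂2c = −{a,b} + {a,f} + {a,i} − {a,k} + 2·{b,d} + {b,e} + {b,f} − 2·{b,i} − {b,l} − {b,q} − {b,z} + {d,e} − {d,f} − {d,l} + {d,q} + 2·{d,z} + 2·{e,i} + {e,l} − {e,z} + 2·{f,i} − {f,k} + {i,k} + {i,l} + {i,q} − {k,q}

cycle:no boundary:no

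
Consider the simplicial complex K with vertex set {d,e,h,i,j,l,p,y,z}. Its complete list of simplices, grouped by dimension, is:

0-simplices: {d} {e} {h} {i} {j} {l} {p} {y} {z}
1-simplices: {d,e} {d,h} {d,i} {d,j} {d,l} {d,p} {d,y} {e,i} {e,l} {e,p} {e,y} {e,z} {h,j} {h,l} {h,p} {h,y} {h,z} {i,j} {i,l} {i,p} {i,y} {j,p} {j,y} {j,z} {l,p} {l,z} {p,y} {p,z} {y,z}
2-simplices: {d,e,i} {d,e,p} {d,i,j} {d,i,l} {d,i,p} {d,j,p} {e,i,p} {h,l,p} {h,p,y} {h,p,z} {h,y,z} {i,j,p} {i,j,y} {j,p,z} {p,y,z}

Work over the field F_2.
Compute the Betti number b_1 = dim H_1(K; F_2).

b_1=9

n_0=9 n_1=29 n_2=15  [Z2]
∂1: piv[de,dh,di,dj,dl,dp,dy,ez] rk=8  ker:ei,el,ep,ey,hj,hl,hp,hy,hz,ij,il,ip,iy,jp,jy,jz,lp,lz,py,pz,yz
∂2: piv[dei,dep,dij,dil,dip,djp,hlp,hpy,hpz,hyz,ijy,jpz] rk=12  ker:eip,ijp,pyz
b_1=(29−8)−12=9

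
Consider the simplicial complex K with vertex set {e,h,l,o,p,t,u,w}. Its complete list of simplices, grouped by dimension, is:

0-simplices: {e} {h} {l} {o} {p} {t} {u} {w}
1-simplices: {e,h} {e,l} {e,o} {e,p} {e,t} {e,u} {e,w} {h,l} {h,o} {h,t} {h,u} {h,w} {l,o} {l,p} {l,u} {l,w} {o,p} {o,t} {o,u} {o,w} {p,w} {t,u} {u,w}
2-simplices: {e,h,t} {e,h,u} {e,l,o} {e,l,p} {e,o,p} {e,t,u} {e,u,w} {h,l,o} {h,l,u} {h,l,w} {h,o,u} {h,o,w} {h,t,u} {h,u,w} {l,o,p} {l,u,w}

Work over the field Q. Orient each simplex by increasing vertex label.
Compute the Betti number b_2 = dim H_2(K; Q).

n_0=8 n_1=23 n_2=16  [Q]
∂1: piv[eh,el,eo,ep,et,eu,ew] rk=7  ker:hl,ho,ht,hu,hw,lo,lp,lu,lw,op,ot,ou,ow,pw,tu,uw
∂2: piv[eht,ehu,elo,elp,eop,etu,euw,hlo,hlu,hlw,hou,how,huw] rk=13  ker:htu,lop,luw
b_2=(16−13)−0=3

b_2=3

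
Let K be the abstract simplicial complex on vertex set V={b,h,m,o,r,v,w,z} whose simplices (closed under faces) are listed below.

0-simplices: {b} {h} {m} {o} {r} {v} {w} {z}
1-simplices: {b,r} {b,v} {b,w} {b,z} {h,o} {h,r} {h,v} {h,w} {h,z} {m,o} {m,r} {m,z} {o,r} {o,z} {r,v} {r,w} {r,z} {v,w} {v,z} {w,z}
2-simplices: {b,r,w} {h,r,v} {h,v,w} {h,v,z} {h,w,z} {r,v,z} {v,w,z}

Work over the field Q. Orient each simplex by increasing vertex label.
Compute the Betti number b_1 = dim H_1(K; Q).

n_0=8 n_1=20 n_2=7  [Q]
∂1: piv[br,bv,bw,bz,ho,hr,mo] rk=7  ker:hv,hw,hz,mr,mz,or,oz,rv,rw,rz,vw,vz,wz
∂2: piv[brw,hrv,hvw,hvz,hwz,rvz] rk=6  ker:vwz
b_1=(20−7)−6=7

b_1=7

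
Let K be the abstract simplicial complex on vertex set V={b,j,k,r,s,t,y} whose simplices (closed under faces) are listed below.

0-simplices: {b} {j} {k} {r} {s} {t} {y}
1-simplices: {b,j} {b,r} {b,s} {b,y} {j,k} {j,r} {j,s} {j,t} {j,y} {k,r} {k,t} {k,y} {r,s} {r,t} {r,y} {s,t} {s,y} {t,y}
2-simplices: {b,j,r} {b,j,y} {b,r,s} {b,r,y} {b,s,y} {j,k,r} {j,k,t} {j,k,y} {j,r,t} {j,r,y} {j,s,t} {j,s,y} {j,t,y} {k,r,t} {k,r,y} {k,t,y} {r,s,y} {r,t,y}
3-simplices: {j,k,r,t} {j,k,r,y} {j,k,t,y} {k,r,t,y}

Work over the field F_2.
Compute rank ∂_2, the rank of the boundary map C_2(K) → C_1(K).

rank∂_2=12

n_0=7 n_1=18 n_2=18 n_3=4  [Z2]
∂1: piv[bj,br,bs,by,jk,jt] rk=6  ker:jr,js,jy,kr,kt,ky,rs,rt,ry,st,sy,ty
∂2: piv[bjr,bjy,brs,bry,bsy,jkr,jkt,jky,jrt,jst,jsy,jty] rk=12  ker:jry,krt,kry,kty,rsy,rty
∂3: piv[jkrt,jkry,jkty,krty] rk=4
rk∂_2=12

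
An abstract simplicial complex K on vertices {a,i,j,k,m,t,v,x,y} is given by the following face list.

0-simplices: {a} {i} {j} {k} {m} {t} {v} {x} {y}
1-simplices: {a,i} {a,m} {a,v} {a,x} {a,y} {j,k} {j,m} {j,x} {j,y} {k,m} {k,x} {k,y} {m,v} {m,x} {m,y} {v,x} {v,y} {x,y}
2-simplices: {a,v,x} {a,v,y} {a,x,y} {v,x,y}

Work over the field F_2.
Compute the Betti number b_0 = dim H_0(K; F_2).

n_0=9 n_1=18 n_2=4  [Z2]
∂1: piv[ai,am,av,ax,ay,jk,jm] rk=7  ker:jx,jy,km,kx,ky,mv,mx,my,vx,vy,xy
∂2: piv[avx,avy,axy] rk=3  ker:vxy
b_0=(9−0)−7=2

b_0=2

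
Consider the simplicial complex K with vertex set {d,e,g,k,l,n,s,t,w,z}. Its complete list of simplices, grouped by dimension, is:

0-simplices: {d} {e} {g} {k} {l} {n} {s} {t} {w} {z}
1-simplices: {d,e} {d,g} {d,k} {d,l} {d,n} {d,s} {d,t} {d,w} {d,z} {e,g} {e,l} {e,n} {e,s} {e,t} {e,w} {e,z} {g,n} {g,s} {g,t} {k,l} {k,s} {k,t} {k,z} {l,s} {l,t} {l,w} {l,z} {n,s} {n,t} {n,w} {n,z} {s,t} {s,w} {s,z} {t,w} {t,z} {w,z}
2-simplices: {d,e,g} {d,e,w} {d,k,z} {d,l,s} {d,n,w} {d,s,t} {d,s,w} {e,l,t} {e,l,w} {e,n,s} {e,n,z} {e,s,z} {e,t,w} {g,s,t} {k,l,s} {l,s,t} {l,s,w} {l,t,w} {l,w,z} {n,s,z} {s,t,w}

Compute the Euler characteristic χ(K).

n_0=10 n_1=37 n_2=21
χ=+10−37+21=-6

χ(K)=-6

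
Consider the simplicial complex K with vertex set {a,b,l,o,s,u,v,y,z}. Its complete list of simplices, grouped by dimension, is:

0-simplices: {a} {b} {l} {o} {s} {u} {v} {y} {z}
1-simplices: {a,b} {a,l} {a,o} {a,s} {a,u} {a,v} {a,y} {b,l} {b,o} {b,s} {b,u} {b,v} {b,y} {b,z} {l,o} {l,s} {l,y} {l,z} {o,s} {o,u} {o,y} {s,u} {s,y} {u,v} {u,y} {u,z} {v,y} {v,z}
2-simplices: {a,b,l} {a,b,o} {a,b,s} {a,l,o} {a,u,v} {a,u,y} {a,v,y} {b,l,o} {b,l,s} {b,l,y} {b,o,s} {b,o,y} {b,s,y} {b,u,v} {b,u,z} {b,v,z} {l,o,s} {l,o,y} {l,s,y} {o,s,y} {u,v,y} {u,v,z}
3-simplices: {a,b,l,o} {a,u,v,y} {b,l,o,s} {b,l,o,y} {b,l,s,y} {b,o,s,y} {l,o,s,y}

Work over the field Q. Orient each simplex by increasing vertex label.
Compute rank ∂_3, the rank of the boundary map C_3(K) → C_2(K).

n_0=9 n_1=28 n_2=22 n_3=7  [Q]
∂1: piv[ab,al,ao,as,au,av,ay,bz] rk=8  ker:bl,bo,bs,bu,bv,by,lo,ls,ly,lz,os,ou,oy,su,sy,uv,uy,uz,vy,vz
∂2: piv[abl,abo,abs,alo,auv,auy,avy,bls,bly,bos,boy,bsy,buv,buz,bvz] rk=15  ker:blo,los,loy,lsy,osy,uvy,uvz
∂3: piv[ablo,auvy,blos,bloy,blsy,bosy] rk=6  ker:losy
rk∂_3=6

rank∂_3=6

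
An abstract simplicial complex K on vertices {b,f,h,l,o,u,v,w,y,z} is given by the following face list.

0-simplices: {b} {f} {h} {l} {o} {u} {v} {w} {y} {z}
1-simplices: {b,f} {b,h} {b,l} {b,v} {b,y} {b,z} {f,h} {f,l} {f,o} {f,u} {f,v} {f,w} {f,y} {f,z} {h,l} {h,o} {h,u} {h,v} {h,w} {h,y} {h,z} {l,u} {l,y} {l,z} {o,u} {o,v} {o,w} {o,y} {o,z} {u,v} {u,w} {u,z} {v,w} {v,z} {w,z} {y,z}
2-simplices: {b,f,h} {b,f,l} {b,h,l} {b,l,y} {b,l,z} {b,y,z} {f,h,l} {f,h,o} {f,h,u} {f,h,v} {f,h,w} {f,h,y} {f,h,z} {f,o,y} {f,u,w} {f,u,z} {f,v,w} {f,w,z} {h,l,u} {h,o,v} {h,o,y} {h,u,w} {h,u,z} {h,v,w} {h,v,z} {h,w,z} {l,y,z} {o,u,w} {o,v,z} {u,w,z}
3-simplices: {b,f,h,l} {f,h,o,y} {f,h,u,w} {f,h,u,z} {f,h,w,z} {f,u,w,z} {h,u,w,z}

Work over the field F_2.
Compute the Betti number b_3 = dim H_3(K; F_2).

n_0=10 n_1=36 n_2=30 n_3=7  [Z2]
∂1: piv[bf,bh,bl,bv,by,bz,fo,fu,fw] rk=9  ker:fh,fl,fv,fy,fz,hl,ho,hu,hv,hw,hy,hz,lu,ly,lz,ou,ov,ow,oy,oz,uv,uw,uz,vw,vz,wz,yz
∂2: piv[bfh,bfl,bhl,bly,blz,byz,fho,fhu,fhv,fhw,fhy,fhz,foy,fuw,fuz,fvw,fwz,hlu,hov,hvz,ouw,ovz] rk=22  ker:fhl,hoy,huw,huz,hvw,hwz,lyz,uwz
∂3: piv[bfhl,fhoy,fhuw,fhuz,fhwz,fuwz] rk=6  ker:huwz
b_3=(7−6)−0=1

b_3=1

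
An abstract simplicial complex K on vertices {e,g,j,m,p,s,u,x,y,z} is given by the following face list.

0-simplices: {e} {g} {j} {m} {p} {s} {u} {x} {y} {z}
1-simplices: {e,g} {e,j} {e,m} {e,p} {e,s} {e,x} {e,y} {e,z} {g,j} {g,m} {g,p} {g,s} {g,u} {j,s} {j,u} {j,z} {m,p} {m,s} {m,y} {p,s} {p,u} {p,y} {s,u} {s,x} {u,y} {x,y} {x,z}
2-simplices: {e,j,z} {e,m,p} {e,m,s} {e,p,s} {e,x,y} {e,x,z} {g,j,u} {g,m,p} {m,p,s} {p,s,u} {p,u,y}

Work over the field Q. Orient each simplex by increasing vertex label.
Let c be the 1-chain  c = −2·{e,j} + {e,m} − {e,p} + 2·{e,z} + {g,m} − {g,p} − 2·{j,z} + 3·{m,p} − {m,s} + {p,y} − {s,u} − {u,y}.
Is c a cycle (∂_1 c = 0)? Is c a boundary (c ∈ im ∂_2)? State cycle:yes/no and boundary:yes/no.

n_0=10 n_1=27 n_2=11  [Q]
∂1: piv[eg,ej,em,ep,es,ex,ey,ez,gu] rk=9  ker:gj,gm,gp,gs,js,ju,jz,mp,ms,my,ps,pu,py,su,sx,uy,xy,xz
∂2: piv[ejz,emp,ems,eps,exy,exz,gju,gmp,psu,puy] rk=10  ker:mps
∂1c = 0
c vs im∂2: reduces to 0 ⇒ boundary

cycle:yes boundary:yes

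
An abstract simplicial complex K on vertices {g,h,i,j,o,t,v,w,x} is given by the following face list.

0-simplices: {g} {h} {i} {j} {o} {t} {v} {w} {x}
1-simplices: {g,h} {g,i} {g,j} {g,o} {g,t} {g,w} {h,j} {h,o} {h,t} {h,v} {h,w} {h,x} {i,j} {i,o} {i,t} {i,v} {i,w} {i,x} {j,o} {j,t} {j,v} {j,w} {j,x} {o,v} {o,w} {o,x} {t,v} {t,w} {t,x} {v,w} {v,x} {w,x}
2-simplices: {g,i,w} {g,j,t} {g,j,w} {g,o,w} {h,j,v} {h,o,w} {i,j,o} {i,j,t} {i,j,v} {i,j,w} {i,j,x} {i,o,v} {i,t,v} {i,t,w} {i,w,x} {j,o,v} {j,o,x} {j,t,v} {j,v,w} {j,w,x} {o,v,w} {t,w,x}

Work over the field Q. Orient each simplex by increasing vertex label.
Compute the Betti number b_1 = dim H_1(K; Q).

n_0=9 n_1=32 n_2=22  [Q]
∂1: piv[gh,gi,gj,go,gt,gw,hv,hx] rk=8  ker:hj,ho,ht,hw,ij,io,it,iv,iw,ix,jo,jt,jv,jw,jx,ov,ow,ox,tv,tw,tx,vw,vx,wx
∂2: piv[giw,gjt,gjw,gow,hjv,how,ijo,ijt,ijv,ijw,ijx,iov,itv,itw,iwx,jox,jvw,ovw,twx] rk=19  ker:jov,jtv,jwx
b_1=(32−8)−19=5

b_1=5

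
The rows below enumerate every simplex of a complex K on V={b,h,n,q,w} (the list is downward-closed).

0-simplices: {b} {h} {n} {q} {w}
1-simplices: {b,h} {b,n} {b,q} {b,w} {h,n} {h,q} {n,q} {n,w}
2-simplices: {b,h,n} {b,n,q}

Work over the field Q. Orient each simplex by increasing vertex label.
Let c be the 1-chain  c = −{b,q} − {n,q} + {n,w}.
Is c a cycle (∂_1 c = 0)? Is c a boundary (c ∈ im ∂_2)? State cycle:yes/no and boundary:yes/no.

cycle:no boundary:no

n_0=5 n_1=8 n_2=2  [Q]
∂1: piv[bh,bn,bq,bw] rk=4  ker:hn,hq,nq,nw
∂2: piv[bhn,bnq] rk=2
∂1c = {b} − 2·{q} + {w}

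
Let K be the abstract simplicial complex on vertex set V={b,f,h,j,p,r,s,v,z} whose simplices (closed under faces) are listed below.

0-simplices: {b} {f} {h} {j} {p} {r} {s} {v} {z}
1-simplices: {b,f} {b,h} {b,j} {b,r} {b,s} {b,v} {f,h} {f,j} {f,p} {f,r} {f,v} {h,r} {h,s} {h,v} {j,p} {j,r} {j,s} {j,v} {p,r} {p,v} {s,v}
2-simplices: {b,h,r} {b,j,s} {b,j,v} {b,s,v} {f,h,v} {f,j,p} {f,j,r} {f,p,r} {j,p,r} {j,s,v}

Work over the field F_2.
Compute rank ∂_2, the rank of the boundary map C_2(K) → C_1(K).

rank∂_2=8

n_0=9 n_1=21 n_2=10  [Z2]
∂1: piv[bf,bh,bj,br,bs,bv,fp] rk=7  ker:fh,fj,fr,fv,hr,hs,hv,jp,jr,js,jv,pr,pv,sv
∂2: piv[bhr,bjs,bjv,bsv,fhv,fjp,fjr,fpr] rk=8  ker:jpr,jsv
rk∂_2=8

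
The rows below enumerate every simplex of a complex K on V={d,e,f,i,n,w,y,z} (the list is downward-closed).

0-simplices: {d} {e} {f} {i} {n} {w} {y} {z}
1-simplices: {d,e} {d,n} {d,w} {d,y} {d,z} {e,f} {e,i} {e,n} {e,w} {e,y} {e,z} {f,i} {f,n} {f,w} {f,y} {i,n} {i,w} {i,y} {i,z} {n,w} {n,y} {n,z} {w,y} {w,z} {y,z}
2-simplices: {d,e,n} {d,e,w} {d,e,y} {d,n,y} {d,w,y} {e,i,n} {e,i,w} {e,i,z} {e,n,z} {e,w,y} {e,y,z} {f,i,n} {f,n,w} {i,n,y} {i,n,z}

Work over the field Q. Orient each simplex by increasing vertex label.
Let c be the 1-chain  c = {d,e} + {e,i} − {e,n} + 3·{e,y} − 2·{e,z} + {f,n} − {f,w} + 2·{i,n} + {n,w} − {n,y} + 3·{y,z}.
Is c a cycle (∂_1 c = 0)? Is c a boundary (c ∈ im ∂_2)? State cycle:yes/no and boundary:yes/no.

cycle:no boundary:no

n_0=8 n_1=25 n_2=15  [Q]
∂1: piv[de,dn,dw,dy,dz,ef,ei] rk=7  ker:en,ew,ey,ez,fi,fn,fw,fy,in,iw,iy,iz,nw,ny,nz,wy,wz,yz
∂2: piv[den,dew,dey,dny,dwy,ein,eiw,eiz,enz,eyz,fin,fnw,iny] rk=13  ker:ewy,inz
∂1c = −{d} − {i} + 2·{n} − {y} + {z}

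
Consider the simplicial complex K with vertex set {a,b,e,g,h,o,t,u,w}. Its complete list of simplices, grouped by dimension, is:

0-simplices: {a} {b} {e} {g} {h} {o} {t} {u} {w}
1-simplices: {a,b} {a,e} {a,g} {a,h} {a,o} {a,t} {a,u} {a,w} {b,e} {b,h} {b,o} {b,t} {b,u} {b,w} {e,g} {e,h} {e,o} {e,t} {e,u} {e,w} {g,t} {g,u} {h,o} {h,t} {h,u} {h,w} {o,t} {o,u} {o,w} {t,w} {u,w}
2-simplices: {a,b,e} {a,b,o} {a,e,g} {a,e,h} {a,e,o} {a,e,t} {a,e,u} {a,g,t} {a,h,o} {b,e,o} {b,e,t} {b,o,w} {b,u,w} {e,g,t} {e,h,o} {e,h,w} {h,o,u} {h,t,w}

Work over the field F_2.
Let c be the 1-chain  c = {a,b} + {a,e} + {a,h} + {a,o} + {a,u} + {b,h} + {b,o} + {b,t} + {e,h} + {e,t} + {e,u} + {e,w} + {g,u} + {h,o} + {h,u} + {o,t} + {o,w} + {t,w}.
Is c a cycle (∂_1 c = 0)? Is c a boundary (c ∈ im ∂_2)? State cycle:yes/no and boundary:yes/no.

n_0=9 n_1=31 n_2=18  [Z2]
∂1: piv[ab,ae,ag,ah,ao,at,au,aw] rk=8  ker:be,bh,bo,bt,bu,bw,eg,eh,eo,et,eu,ew,gt,gu,ho,ht,hu,hw,ot,ou,ow,tw,uw
∂2: piv[abe,abo,aeg,aeh,aeo,aet,aeu,agt,aho,bet,bow,buw,ehw,hou,htw] rk=15  ker:beo,egt,eho
∂1c = {a} + {e} + {g} + {h} + {o} + {w}

cycle:no boundary:no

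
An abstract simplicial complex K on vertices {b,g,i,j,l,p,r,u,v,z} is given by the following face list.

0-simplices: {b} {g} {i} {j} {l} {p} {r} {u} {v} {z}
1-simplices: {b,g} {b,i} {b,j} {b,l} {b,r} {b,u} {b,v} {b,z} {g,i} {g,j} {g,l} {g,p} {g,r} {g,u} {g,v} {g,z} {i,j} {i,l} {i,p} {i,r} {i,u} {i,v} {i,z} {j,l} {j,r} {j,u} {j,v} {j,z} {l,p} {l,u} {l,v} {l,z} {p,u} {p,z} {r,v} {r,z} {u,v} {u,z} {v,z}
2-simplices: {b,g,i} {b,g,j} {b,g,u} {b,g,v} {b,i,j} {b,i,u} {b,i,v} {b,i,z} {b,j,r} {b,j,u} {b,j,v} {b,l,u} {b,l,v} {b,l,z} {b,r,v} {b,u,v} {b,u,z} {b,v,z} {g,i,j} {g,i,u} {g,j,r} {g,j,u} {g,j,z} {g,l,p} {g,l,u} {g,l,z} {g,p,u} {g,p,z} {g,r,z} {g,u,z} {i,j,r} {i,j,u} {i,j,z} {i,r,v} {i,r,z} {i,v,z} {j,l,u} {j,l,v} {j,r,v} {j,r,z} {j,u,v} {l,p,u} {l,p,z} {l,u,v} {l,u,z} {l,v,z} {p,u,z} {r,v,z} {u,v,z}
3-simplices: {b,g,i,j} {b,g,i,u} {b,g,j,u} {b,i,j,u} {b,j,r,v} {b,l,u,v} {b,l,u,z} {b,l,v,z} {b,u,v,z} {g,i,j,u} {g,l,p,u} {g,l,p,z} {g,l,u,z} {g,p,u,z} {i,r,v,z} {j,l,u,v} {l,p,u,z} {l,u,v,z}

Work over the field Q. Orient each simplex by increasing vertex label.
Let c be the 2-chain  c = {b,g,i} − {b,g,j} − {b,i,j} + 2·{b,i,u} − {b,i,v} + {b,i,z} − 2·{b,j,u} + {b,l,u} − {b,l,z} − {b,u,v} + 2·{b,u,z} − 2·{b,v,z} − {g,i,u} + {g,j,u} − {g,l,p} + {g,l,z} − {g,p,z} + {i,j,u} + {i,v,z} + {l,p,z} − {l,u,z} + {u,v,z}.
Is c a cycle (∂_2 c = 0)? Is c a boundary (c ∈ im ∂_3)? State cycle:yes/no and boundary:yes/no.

n_0=10 n_1=39 n_2=49 n_3=18  [Q]
∂1: piv[bg,bi,bj,bl,br,bu,bv,bz,gp] rk=9  ker:gi,gj,gl,gr,gu,gv,gz,ij,il,ip,ir,iu,iv,iz,jl,jr,ju,jv,jz,lp,lu,lv,lz,pu,pz,rv,rz,uv,uz,vz
∂2: piv[bgi,bgj,bgu,bgv,bij,biu,biv,biz,bjr,bju,bjv,blu,blv,blz,brv,buv,buz,bvz,gjr,gjz,glp,glu,glz,gpu,gpz,grz,ijr,jlu] rk=28  ker:gij,giu,gju,guz,iju,ijz,irv,irz,ivz,jlv,jrv,jrz,juv,lpu,lpz,luv,luz,lvz,puz,rvz,uvz
∂3: piv[bgij,bgiu,bgju,biju,bjrv,bluv,bluz,blvz,buvz,glpu,glpz,gluz,gpuz,irvz,jluv] rk=15  ker:giju,lpuz,luvz
∂2c = 0
c vs im∂3: residual ≠ 0 ⇒ not boundary

cycle:yes boundary:no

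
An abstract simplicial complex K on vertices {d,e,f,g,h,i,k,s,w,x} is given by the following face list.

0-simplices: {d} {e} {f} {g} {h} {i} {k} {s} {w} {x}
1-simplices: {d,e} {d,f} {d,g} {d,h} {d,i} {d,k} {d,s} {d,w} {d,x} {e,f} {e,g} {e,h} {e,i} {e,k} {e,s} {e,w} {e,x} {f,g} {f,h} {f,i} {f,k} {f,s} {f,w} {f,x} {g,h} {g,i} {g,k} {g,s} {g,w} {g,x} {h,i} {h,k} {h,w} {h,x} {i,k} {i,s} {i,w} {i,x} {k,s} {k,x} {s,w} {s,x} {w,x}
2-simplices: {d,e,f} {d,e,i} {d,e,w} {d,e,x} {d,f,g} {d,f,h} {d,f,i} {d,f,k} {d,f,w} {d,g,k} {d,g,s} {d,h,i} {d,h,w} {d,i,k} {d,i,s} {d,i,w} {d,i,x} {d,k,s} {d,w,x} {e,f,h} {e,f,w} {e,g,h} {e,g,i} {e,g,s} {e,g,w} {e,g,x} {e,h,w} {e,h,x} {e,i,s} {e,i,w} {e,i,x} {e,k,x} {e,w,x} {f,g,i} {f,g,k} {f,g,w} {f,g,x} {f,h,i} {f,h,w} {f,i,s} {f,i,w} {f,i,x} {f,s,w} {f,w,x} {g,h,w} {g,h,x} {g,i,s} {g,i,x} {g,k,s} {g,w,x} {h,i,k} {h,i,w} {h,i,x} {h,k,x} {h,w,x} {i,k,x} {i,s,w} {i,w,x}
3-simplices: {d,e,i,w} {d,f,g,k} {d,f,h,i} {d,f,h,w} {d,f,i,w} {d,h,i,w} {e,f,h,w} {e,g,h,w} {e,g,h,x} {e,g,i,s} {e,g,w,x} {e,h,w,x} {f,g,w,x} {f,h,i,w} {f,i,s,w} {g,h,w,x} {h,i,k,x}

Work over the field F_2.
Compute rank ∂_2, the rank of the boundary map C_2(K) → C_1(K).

n_0=10 n_1=43 n_2=58 n_3=17  [Z2]
∂1: piv[de,df,dg,dh,di,dk,ds,dw,dx] rk=9  ker:ef,eg,eh,ei,ek,es,ew,ex,fg,fh,fi,fk,fs,fw,fx,gh,gi,gk,gs,gw,gx,hi,hk,hw,hx,ik,is,iw,ix,ks,kx,sw,sx,wx
∂2: piv[def,dei,dew,dex,dfg,dfh,dfi,dfk,dfw,dgk,dgs,dhi,dhw,dik,dis,diw,dix,dks,dwx,efh,egh,egi,egs,egw,egx,ehx,eis,ekx,fgx,fis,fsw,hik,hkx] rk=33  ker:efw,ehw,eiw,eix,ewx,fgi,fgk,fgw,fhi,fhw,fiw,fix,fwx,ghw,ghx,gis,gix,gks,gwx,hiw,hix,hwx,ikx,isw,iwx
∂3: piv[deiw,dfgk,dfhi,dfhw,dfiw,dhiw,efhw,eghw,eghx,egis,egwx,ehwx,fgwx,fisw,hikx] rk=15  ker:fhiw,ghwx
rk∂_2=33

rank∂_2=33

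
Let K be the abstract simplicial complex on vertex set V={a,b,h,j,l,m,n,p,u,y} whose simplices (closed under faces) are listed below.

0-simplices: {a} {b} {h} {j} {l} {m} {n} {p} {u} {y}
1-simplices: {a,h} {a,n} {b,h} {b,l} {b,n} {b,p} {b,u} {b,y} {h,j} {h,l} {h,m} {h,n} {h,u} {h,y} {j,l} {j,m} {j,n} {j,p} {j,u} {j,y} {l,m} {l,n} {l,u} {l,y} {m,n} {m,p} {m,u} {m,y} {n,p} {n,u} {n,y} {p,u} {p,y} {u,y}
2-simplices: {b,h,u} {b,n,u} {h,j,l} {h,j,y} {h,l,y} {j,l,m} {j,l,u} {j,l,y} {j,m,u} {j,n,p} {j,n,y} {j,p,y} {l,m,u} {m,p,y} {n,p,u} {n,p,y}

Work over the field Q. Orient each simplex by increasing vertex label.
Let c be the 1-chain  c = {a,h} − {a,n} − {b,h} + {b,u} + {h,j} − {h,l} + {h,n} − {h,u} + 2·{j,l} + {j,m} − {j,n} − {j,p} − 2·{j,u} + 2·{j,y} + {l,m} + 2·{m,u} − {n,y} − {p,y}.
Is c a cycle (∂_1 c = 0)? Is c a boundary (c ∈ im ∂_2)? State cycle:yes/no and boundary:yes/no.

n_0=10 n_1=34 n_2=16  [Q]
∂1: piv[ah,an,bh,bl,bp,bu,by,hj,hm] rk=9  ker:bn,hl,hn,hu,hy,jl,jm,jn,jp,ju,jy,lm,ln,lu,ly,mn,mp,mu,my,np,nu,ny,pu,py,uy
∂2: piv[bhu,bnu,hjl,hjy,hly,jlm,jlu,jmu,jnp,jny,jpy,mpy,npu] rk=13  ker:jly,lmu,npy
∂1c = 0
c vs im∂2: residual ≠ 0 ⇒ not boundary

cycle:yes boundary:no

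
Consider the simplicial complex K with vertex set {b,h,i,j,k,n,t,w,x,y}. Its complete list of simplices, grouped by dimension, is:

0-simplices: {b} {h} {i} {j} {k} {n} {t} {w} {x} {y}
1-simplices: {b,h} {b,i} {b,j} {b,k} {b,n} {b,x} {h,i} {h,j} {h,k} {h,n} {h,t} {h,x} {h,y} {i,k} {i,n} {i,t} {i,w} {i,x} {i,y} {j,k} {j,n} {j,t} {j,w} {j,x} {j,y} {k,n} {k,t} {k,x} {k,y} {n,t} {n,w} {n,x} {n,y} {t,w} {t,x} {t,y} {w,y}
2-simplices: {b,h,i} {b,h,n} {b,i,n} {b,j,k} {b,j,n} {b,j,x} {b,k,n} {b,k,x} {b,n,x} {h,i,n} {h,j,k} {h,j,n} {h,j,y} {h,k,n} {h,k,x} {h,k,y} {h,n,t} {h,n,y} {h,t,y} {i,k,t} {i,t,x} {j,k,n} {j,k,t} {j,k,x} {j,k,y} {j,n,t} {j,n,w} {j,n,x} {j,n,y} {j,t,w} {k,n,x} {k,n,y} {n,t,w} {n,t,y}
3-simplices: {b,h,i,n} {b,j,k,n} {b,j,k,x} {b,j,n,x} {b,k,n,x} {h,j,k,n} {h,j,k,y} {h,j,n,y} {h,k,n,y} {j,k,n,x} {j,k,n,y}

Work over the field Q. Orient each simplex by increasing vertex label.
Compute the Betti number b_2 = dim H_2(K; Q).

n_0=10 n_1=37 n_2=34 n_3=11  [Q]
∂1: piv[bh,bi,bj,bk,bn,bx,ht,hy,iw] rk=9  ker:hi,hj,hk,hn,hx,ik,in,it,ix,iy,jk,jn,jt,jw,jx,jy,kn,kt,kx,ky,nt,nw,nx,ny,tw,tx,ty,wy
∂2: piv[bhi,bhn,bin,bjk,bjn,bjx,bkn,bkx,bnx,hjk,hjn,hjy,hkx,hky,hnt,hny,hty,ikt,itx,jkt,jnt,jnw,jtw] rk=23  ker:hin,hkn,jkn,jkx,jky,jnx,jny,knx,kny,ntw,nty
∂3: piv[bhin,bjkn,bjkx,bjnx,bknx,hjkn,hjky,hjny,hkny] rk=9  ker:jknx,jkny
b_2=(34−23)−9=2

b_2=2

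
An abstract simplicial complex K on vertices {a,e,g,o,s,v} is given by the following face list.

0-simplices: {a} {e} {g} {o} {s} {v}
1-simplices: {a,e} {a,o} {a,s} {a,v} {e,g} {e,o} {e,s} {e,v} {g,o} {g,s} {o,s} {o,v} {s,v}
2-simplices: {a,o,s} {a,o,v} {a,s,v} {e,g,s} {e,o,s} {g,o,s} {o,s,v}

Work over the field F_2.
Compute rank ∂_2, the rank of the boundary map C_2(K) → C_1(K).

rank∂_2=6

n_0=6 n_1=13 n_2=7  [Z2]
∂1: piv[ae,ao,as,av,eg] rk=5  ker:eo,es,ev,go,gs,os,ov,sv
∂2: piv[aos,aov,asv,egs,eos,gos] rk=6  ker:osv
rk∂_2=6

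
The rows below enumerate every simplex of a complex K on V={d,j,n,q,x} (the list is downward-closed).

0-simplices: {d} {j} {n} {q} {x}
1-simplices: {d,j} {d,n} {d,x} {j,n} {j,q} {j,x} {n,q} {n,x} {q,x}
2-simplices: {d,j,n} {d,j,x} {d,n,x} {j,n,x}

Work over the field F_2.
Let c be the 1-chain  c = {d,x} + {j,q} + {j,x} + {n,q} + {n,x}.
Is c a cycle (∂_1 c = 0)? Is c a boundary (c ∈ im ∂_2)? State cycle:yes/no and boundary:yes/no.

n_0=5 n_1=9 n_2=4  [Z2]
∂1: piv[dj,dn,dx,jq] rk=4  ker:jn,jx,nq,nx,qx
∂2: piv[djn,djx,dnx] rk=3  ker:jnx
∂1c = {d} + {x}

cycle:no boundary:no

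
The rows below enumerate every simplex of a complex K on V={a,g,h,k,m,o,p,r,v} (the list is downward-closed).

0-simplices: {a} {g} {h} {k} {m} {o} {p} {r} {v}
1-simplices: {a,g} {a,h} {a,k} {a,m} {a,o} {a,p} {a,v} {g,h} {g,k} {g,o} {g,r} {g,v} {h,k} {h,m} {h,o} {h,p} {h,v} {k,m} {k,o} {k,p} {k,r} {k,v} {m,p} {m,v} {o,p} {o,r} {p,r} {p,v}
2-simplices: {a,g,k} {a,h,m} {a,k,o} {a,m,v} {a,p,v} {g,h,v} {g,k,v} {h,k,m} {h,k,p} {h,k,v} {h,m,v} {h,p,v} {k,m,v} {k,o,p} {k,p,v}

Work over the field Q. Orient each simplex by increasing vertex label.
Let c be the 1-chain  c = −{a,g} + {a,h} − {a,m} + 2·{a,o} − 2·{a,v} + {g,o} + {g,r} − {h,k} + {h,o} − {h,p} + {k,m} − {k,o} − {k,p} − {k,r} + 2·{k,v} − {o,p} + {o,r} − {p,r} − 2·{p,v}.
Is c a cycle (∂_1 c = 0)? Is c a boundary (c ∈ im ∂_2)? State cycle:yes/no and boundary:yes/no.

cycle:no boundary:no

n_0=9 n_1=28 n_2=15  [Q]
∂1: piv[ag,ah,ak,am,ao,ap,av,gr] rk=8  ker:gh,gk,go,gv,hk,hm,ho,hp,hv,km,ko,kp,kr,kv,mp,mv,op,or,pr,pv
∂2: piv[agk,ahm,ako,amv,apv,ghv,gkv,hkm,hkp,hkv,hmv,hpv,kop] rk=13  ker:kmv,kpv
∂1c = {a} − 3·{g} + 2·{h} − {k} + 3·{o} − 2·{v}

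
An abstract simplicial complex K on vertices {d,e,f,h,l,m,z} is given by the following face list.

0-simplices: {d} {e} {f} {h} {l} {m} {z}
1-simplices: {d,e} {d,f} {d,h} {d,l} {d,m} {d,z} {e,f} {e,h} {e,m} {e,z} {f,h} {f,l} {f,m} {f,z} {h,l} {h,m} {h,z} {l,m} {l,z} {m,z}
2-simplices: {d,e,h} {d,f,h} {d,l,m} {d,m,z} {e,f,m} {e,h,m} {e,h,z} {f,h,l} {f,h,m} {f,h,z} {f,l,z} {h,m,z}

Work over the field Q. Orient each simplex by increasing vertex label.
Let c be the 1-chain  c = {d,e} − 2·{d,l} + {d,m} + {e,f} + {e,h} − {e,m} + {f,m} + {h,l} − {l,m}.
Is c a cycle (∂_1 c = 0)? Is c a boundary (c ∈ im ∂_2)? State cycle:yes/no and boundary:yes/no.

n_0=7 n_1=20 n_2=12  [Q]
∂1: piv[de,df,dh,dl,dm,dz] rk=6  ker:ef,eh,em,ez,fh,fl,fm,fz,hl,hm,hz,lm,lz,mz
∂2: piv[deh,dfh,dlm,dmz,efm,ehm,ehz,fhl,fhm,fhz,flz,hmz] rk=12
∂1c = 0
c vs im∂2: residual ≠ 0 ⇒ not boundary

cycle:yes boundary:no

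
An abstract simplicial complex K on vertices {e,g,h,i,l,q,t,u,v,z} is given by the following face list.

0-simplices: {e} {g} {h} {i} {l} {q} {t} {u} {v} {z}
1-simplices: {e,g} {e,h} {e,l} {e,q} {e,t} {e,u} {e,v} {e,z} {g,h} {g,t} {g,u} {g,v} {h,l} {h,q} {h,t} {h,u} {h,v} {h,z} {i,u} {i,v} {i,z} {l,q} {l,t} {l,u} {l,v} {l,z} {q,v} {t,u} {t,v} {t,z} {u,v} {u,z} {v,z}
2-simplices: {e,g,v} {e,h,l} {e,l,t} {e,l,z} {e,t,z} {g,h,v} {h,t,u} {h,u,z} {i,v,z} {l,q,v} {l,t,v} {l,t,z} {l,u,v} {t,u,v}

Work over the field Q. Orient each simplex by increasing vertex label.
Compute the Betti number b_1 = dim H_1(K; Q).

n_0=10 n_1=33 n_2=14  [Q]
∂1: piv[eg,eh,el,eq,et,eu,ev,ez,iu] rk=9  ker:gh,gt,gu,gv,hl,hq,ht,hu,hv,hz,iv,iz,lq,lt,lu,lv,lz,qv,tu,tv,tz,uv,uz,vz
∂2: piv[egv,ehl,elt,elz,etz,ghv,htu,huz,ivz,lqv,ltv,luv,tuv] rk=13  ker:ltz
b_1=(33−9)−13=11

b_1=11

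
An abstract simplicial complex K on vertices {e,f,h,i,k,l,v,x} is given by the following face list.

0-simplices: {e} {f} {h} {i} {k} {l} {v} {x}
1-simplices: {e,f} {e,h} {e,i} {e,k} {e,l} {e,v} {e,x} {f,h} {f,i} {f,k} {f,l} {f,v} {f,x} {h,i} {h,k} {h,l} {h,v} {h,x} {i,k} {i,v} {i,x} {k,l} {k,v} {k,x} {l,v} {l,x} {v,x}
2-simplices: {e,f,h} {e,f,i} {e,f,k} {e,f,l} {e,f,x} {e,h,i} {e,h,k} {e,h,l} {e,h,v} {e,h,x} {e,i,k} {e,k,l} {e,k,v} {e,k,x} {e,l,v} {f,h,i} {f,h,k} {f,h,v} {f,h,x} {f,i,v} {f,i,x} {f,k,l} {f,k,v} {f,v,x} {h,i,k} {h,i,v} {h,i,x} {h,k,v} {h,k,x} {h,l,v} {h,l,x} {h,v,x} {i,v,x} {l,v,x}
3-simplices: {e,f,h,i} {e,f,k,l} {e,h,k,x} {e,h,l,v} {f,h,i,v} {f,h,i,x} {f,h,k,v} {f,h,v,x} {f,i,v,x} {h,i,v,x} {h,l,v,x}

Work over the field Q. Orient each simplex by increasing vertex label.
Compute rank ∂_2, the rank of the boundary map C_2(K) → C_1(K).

rank∂_2=20

n_0=8 n_1=27 n_2=34 n_3=11  [Q]
∂1: piv[ef,eh,ei,ek,el,ev,ex] rk=7  ker:fh,fi,fk,fl,fv,fx,hi,hk,hl,hv,hx,ik,iv,ix,kl,kv,kx,lv,lx,vx
∂2: piv[efh,efi,efk,efl,efx,ehi,ehk,ehl,ehv,ehx,eik,ekl,ekv,ekx,elv,fhv,fiv,fix,fvx,hlx] rk=20  ker:fhi,fhk,fhx,fkl,fkv,hik,hiv,hix,hkv,hkx,hlv,hvx,ivx,lvx
∂3: piv[efhi,efkl,ehkx,ehlv,fhiv,fhix,fhkv,fhvx,fivx,hlvx] rk=10  ker:hivx
rk∂_2=20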